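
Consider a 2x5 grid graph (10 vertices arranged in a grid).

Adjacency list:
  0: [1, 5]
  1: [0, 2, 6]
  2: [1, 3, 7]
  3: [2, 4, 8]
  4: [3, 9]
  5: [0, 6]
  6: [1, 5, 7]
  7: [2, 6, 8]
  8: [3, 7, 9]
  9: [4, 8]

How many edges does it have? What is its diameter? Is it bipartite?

A 2x5 grid has 5 vertical edges and 8 horizontal edges.
Total edges = 5 + 8 = 13.
Diameter = (2-1) + (5-1) = 5 (corner to opposite corner).
Grid graphs are bipartite (checkerboard coloring).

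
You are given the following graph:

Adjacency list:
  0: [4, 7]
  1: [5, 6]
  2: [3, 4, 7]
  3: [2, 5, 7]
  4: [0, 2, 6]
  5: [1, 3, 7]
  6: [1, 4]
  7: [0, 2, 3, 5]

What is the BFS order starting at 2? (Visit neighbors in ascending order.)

BFS from vertex 2 (neighbors processed in ascending order):
Visit order: 2, 3, 4, 7, 5, 0, 6, 1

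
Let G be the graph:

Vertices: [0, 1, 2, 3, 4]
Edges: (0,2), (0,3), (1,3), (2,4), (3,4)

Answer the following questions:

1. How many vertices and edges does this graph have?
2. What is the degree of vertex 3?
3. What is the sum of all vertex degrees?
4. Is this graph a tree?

Count: 5 vertices, 5 edges.
Vertex 3 has neighbors [0, 1, 4], degree = 3.
Handshaking lemma: 2 * 5 = 10.
A tree on 5 vertices has 4 edges. This graph has 5 edges (1 extra). Not a tree.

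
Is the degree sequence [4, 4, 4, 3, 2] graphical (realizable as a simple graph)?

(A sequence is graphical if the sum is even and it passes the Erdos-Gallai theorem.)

Sum of degrees = 17. Sum is odd, so the sequence is NOT graphical.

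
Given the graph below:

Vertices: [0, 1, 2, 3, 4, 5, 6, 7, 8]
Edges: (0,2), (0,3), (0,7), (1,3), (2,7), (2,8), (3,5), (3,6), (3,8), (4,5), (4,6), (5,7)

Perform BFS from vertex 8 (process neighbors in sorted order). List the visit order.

BFS from vertex 8 (neighbors processed in ascending order):
Visit order: 8, 2, 3, 0, 7, 1, 5, 6, 4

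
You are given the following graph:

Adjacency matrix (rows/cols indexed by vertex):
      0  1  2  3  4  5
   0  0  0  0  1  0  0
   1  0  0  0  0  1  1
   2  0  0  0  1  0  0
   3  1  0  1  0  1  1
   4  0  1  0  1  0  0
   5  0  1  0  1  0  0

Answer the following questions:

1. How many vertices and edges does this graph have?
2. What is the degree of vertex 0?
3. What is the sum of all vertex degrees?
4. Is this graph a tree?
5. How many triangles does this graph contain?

Count: 6 vertices, 6 edges.
Vertex 0 has neighbors [3], degree = 1.
Handshaking lemma: 2 * 6 = 12.
A tree on 6 vertices has 5 edges. This graph has 6 edges (1 extra). Not a tree.
Number of triangles = 0.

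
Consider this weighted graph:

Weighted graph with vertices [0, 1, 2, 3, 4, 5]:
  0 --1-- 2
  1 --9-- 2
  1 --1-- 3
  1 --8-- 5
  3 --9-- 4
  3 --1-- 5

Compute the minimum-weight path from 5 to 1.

Using Dijkstra's algorithm from vertex 5:
Shortest path: 5 -> 3 -> 1
Total weight: 1 + 1 = 2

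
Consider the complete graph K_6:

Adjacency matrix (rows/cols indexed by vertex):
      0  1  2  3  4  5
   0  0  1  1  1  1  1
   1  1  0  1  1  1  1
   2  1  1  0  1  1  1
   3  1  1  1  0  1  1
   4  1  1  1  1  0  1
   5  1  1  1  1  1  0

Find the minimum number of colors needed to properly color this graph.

In K_6, every vertex is adjacent to every other vertex.
Each vertex needs a unique color.
Chromatic number = 6.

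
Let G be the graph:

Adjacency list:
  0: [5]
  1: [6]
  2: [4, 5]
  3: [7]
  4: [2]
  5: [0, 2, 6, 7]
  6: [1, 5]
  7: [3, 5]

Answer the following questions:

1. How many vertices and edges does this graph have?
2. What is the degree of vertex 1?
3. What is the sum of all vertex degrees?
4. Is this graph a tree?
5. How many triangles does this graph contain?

Count: 8 vertices, 7 edges.
Vertex 1 has neighbors [6], degree = 1.
Handshaking lemma: 2 * 7 = 14.
A graph is a tree iff it is connected and has exactly n-1 edges. This graph is connected (all 8 vertices in one component) and has 8-1 = 7 edges. It is a tree.
Number of triangles = 0.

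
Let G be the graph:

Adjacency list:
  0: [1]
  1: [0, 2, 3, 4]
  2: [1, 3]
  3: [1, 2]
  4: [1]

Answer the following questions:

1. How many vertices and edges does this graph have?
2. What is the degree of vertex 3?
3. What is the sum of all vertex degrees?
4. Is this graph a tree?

Count: 5 vertices, 5 edges.
Vertex 3 has neighbors [1, 2], degree = 2.
Handshaking lemma: 2 * 5 = 10.
A tree on 5 vertices has 4 edges. This graph has 5 edges (1 extra). Not a tree.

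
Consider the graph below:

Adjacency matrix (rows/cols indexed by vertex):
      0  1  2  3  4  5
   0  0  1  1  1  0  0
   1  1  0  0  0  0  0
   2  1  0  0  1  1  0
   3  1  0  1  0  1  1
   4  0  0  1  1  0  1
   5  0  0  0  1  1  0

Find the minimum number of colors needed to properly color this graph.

The graph has a maximum clique of size 3 (lower bound on chromatic number).
A valid 3-coloring: {0: 1, 1: 0, 2: 2, 3: 0, 4: 1, 5: 2}.
Chromatic number = 3.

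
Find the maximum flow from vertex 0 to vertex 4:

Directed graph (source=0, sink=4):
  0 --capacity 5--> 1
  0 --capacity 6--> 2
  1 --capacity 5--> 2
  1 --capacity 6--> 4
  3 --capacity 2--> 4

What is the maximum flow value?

Computing max flow:
  Flow on (0->1): 5/5
  Flow on (1->4): 5/6
Maximum flow = 5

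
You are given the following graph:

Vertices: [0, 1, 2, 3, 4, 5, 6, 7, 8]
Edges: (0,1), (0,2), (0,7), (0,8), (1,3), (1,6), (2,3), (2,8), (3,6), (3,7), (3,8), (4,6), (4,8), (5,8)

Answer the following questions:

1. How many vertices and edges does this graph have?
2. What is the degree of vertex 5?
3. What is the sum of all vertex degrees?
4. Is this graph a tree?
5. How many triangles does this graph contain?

Count: 9 vertices, 14 edges.
Vertex 5 has neighbors [8], degree = 1.
Handshaking lemma: 2 * 14 = 28.
A tree on 9 vertices has 8 edges. This graph has 14 edges (6 extra). Not a tree.
Number of triangles = 3.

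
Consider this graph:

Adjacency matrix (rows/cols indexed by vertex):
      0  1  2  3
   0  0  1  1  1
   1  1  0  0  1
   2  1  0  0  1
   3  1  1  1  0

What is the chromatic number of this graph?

The graph has a maximum clique of size 3 (lower bound on chromatic number).
A valid 3-coloring: {0: 0, 1: 2, 2: 2, 3: 1}.
Chromatic number = 3.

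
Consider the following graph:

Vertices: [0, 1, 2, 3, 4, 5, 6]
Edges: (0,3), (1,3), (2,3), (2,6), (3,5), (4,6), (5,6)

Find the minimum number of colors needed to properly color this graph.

The graph has a maximum clique of size 2 (lower bound on chromatic number).
A valid 2-coloring: {0: 1, 1: 1, 2: 1, 3: 0, 4: 1, 5: 1, 6: 0}.
Chromatic number = 2.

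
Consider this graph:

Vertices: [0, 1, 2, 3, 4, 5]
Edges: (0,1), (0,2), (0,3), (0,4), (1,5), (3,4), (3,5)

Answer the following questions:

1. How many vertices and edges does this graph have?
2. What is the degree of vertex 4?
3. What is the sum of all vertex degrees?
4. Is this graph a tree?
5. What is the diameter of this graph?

Count: 6 vertices, 7 edges.
Vertex 4 has neighbors [0, 3], degree = 2.
Handshaking lemma: 2 * 7 = 14.
A tree on 6 vertices has 5 edges. This graph has 7 edges (2 extra). Not a tree.
Diameter (longest shortest path) = 3.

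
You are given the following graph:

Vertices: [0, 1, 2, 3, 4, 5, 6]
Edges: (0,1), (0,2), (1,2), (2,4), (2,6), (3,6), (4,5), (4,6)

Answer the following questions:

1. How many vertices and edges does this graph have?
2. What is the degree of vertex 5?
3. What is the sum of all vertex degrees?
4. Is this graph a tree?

Count: 7 vertices, 8 edges.
Vertex 5 has neighbors [4], degree = 1.
Handshaking lemma: 2 * 8 = 16.
A tree on 7 vertices has 6 edges. This graph has 8 edges (2 extra). Not a tree.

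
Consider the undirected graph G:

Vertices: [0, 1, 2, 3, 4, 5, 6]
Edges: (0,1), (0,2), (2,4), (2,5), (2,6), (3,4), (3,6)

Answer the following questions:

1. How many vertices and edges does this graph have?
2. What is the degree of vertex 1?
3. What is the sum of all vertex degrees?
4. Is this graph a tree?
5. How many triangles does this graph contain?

Count: 7 vertices, 7 edges.
Vertex 1 has neighbors [0], degree = 1.
Handshaking lemma: 2 * 7 = 14.
A tree on 7 vertices has 6 edges. This graph has 7 edges (1 extra). Not a tree.
Number of triangles = 0.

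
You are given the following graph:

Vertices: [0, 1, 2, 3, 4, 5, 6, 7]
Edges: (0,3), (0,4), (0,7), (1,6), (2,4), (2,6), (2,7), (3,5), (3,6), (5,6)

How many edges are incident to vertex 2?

Vertex 2 has neighbors [4, 6, 7], so deg(2) = 3.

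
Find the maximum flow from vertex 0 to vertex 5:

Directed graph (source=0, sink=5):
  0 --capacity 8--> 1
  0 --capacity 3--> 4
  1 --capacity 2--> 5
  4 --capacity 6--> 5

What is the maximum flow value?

Computing max flow:
  Flow on (0->1): 2/8
  Flow on (0->4): 3/3
  Flow on (1->5): 2/2
  Flow on (4->5): 3/6
Maximum flow = 5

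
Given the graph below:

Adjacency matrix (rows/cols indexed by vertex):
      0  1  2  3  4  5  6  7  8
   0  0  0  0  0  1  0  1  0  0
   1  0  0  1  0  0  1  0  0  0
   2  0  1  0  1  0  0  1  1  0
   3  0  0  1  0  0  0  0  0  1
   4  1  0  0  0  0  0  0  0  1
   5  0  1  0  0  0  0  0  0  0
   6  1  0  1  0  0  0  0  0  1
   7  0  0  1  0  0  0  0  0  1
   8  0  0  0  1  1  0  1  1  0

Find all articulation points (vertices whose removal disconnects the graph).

An articulation point is a vertex whose removal disconnects the graph.
Articulation points: [1, 2]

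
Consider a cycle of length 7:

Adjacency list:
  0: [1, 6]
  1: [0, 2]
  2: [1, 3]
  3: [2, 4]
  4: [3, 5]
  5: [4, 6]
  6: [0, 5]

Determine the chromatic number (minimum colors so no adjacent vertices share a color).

This is an odd cycle (C_7). Odd cycles are not bipartite (any 2-coloring forces two adjacent vertices to match), and 3 colors suffice.
Chromatic number = 3.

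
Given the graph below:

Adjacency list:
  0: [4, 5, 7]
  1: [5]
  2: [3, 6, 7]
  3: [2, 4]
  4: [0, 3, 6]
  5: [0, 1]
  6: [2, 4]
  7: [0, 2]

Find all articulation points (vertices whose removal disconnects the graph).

An articulation point is a vertex whose removal disconnects the graph.
Articulation points: [0, 5]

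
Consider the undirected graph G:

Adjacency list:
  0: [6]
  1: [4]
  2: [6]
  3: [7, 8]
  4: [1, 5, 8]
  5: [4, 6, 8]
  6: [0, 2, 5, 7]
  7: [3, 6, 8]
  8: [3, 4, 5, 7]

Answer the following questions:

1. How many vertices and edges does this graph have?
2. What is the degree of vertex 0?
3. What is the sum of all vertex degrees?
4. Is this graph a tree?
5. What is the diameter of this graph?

Count: 9 vertices, 11 edges.
Vertex 0 has neighbors [6], degree = 1.
Handshaking lemma: 2 * 11 = 22.
A tree on 9 vertices has 8 edges. This graph has 11 edges (3 extra). Not a tree.
Diameter (longest shortest path) = 4.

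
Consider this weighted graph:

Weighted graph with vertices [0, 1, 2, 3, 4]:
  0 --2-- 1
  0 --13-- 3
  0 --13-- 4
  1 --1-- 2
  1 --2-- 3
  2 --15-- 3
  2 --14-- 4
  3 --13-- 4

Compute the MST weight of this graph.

Applying Kruskal's algorithm (sort edges by weight, add if no cycle):
  Add (1,2) w=1
  Add (0,1) w=2
  Add (1,3) w=2
  Add (0,4) w=13
  Skip (0,3) w=13 (creates cycle)
  Skip (3,4) w=13 (creates cycle)
  Skip (2,4) w=14 (creates cycle)
  Skip (2,3) w=15 (creates cycle)
MST weight = 18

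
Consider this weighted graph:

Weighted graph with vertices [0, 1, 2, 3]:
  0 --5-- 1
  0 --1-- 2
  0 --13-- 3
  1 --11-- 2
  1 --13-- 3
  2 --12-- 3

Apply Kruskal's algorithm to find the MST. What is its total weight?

Applying Kruskal's algorithm (sort edges by weight, add if no cycle):
  Add (0,2) w=1
  Add (0,1) w=5
  Skip (1,2) w=11 (creates cycle)
  Add (2,3) w=12
  Skip (0,3) w=13 (creates cycle)
  Skip (1,3) w=13 (creates cycle)
MST weight = 18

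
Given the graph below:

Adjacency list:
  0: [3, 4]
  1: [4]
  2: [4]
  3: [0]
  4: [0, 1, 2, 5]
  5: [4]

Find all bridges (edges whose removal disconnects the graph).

A bridge is an edge whose removal increases the number of connected components.
Bridges found: (0,3), (0,4), (1,4), (2,4), (4,5)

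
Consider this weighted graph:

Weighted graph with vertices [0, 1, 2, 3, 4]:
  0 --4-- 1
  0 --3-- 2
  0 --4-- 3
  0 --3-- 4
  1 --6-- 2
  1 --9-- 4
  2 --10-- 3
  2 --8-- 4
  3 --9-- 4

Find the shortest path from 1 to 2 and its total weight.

Using Dijkstra's algorithm from vertex 1:
Shortest path: 1 -> 2
Total weight: 6 = 6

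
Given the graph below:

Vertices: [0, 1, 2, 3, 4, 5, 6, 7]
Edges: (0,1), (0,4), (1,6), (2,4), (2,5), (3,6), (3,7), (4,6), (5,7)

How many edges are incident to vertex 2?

Vertex 2 has neighbors [4, 5], so deg(2) = 2.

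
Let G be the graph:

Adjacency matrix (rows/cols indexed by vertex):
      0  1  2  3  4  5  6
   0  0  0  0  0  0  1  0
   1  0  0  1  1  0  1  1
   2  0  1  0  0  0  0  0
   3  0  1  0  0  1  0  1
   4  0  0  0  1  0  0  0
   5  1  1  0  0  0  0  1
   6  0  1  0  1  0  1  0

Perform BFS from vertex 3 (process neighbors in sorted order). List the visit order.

BFS from vertex 3 (neighbors processed in ascending order):
Visit order: 3, 1, 4, 6, 2, 5, 0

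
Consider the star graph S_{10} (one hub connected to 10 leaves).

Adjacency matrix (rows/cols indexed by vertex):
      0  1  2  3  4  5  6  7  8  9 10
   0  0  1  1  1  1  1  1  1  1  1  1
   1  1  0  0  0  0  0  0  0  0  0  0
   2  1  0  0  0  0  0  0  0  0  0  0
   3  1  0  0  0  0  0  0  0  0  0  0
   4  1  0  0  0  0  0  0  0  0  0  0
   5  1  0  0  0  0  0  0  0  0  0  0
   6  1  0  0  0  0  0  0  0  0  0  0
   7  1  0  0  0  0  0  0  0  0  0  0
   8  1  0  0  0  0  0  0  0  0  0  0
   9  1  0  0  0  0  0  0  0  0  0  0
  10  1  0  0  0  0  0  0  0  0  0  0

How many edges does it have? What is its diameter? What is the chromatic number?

Star graph S_{10}: the hub connects to all 10 leaves.
Edges = 10.
Diameter = 2 (any leaf to hub is 1, leaf to leaf through hub is 2).
Star graphs are bipartite (hub vs leaves), so chromatic number = 2.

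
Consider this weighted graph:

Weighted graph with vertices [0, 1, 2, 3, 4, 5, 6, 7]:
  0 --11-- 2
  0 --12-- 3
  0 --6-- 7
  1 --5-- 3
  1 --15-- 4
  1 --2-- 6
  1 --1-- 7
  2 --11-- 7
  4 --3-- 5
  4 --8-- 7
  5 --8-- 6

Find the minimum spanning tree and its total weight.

Applying Kruskal's algorithm (sort edges by weight, add if no cycle):
  Add (1,7) w=1
  Add (1,6) w=2
  Add (4,5) w=3
  Add (1,3) w=5
  Add (0,7) w=6
  Add (4,7) w=8
  Skip (5,6) w=8 (creates cycle)
  Add (0,2) w=11
  Skip (2,7) w=11 (creates cycle)
  Skip (0,3) w=12 (creates cycle)
  Skip (1,4) w=15 (creates cycle)
MST weight = 36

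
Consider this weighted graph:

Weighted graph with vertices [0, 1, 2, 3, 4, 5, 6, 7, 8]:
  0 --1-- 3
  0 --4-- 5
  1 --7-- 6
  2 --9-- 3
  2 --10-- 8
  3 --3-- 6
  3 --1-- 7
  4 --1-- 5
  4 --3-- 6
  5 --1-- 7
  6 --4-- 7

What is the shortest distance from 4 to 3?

Using Dijkstra's algorithm from vertex 4:
Shortest path: 4 -> 5 -> 7 -> 3
Total weight: 1 + 1 + 1 = 3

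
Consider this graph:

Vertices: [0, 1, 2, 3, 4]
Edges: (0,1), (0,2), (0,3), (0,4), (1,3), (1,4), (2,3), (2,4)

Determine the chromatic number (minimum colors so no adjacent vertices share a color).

The graph has a maximum clique of size 3 (lower bound on chromatic number).
A valid 3-coloring: {0: 0, 1: 1, 2: 1, 3: 2, 4: 2}.
Chromatic number = 3.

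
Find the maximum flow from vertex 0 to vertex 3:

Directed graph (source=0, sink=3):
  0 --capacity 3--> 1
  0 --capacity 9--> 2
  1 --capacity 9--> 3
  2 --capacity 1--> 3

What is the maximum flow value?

Computing max flow:
  Flow on (0->1): 3/3
  Flow on (0->2): 1/9
  Flow on (1->3): 3/9
  Flow on (2->3): 1/1
Maximum flow = 4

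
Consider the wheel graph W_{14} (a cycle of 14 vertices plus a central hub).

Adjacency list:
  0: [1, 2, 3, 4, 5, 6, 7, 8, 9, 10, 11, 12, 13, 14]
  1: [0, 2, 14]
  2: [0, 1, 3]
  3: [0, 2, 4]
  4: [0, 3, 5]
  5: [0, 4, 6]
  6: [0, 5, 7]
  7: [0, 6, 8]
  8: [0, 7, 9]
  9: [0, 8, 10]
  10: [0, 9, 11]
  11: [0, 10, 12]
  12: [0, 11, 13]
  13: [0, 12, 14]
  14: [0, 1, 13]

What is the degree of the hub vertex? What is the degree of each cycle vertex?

The hub connects to all 14 cycle vertices, so deg(hub) = 14.
Each cycle vertex connects to 2 neighbors on the cycle plus the hub, so deg(cycle vertex) = 3.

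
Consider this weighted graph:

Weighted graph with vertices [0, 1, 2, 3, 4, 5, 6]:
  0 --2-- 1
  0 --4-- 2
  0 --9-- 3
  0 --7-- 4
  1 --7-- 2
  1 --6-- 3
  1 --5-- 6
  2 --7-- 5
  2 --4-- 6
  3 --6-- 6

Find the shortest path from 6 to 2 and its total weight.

Using Dijkstra's algorithm from vertex 6:
Shortest path: 6 -> 2
Total weight: 4 = 4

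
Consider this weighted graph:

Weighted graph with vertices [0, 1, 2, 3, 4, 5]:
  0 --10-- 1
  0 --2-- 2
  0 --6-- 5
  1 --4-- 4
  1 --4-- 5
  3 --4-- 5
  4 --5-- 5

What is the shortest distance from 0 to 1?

Using Dijkstra's algorithm from vertex 0:
Shortest path: 0 -> 1
Total weight: 10 = 10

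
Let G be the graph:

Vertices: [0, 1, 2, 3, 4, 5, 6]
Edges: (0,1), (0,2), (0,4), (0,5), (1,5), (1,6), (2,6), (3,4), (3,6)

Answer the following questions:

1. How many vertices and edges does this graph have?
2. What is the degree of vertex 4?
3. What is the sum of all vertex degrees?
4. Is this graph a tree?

Count: 7 vertices, 9 edges.
Vertex 4 has neighbors [0, 3], degree = 2.
Handshaking lemma: 2 * 9 = 18.
A tree on 7 vertices has 6 edges. This graph has 9 edges (3 extra). Not a tree.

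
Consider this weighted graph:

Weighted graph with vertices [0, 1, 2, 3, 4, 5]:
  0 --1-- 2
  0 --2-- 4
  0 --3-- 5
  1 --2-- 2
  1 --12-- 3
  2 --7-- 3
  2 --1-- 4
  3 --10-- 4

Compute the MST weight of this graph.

Applying Kruskal's algorithm (sort edges by weight, add if no cycle):
  Add (0,2) w=1
  Add (2,4) w=1
  Skip (0,4) w=2 (creates cycle)
  Add (1,2) w=2
  Add (0,5) w=3
  Add (2,3) w=7
  Skip (3,4) w=10 (creates cycle)
  Skip (1,3) w=12 (creates cycle)
MST weight = 14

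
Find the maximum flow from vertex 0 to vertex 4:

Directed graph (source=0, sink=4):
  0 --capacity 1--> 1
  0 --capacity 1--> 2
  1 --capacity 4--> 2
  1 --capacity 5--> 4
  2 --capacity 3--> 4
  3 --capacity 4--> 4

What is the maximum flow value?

Computing max flow:
  Flow on (0->1): 1/1
  Flow on (0->2): 1/1
  Flow on (1->4): 1/5
  Flow on (2->4): 1/3
Maximum flow = 2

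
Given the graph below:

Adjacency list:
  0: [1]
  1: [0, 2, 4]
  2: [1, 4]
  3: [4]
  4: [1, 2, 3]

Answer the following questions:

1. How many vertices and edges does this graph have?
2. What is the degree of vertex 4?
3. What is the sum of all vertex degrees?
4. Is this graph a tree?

Count: 5 vertices, 5 edges.
Vertex 4 has neighbors [1, 2, 3], degree = 3.
Handshaking lemma: 2 * 5 = 10.
A tree on 5 vertices has 4 edges. This graph has 5 edges (1 extra). Not a tree.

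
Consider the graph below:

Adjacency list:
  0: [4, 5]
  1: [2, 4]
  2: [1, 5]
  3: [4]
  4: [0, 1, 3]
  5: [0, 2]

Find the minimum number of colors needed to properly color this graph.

The graph has a maximum clique of size 2 (lower bound on chromatic number).
A valid 3-coloring: {0: 1, 1: 1, 2: 0, 3: 1, 4: 0, 5: 2}.
No proper 2-coloring exists (verified by exhaustive search).
Chromatic number = 3.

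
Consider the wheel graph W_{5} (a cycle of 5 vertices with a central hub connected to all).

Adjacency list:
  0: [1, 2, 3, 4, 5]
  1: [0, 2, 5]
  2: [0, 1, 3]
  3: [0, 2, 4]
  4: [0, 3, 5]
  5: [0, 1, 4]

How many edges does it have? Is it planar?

Wheel graph W_{5}: 5 cycle edges + 5 spoke edges = 10 edges.
Total vertices: 6.
The graph is planar.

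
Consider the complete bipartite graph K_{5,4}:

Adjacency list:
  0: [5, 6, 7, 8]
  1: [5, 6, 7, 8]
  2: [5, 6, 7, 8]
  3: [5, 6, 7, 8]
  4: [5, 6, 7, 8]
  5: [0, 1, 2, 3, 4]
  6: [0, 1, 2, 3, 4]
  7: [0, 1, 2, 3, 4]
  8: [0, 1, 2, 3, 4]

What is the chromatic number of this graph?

K_{5,4} is bipartite: vertices split into two independent sets of size 5 and 4.
Color one set 0, the other 1. No adjacent vertices share a color.
Chromatic number = 2.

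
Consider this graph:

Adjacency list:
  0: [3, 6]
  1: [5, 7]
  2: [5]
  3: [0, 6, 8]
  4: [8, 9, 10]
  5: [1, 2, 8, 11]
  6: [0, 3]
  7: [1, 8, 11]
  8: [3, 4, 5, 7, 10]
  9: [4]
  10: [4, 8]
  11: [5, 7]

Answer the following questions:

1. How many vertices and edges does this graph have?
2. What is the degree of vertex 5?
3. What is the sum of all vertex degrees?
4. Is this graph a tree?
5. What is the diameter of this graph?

Count: 12 vertices, 15 edges.
Vertex 5 has neighbors [1, 2, 8, 11], degree = 4.
Handshaking lemma: 2 * 15 = 30.
A tree on 12 vertices has 11 edges. This graph has 15 edges (4 extra). Not a tree.
Diameter (longest shortest path) = 4.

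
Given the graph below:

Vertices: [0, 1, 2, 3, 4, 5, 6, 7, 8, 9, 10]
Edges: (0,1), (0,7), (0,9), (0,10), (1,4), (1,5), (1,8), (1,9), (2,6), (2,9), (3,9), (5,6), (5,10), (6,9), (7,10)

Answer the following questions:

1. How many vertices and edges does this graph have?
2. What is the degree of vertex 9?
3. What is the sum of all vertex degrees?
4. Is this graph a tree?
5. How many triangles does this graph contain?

Count: 11 vertices, 15 edges.
Vertex 9 has neighbors [0, 1, 2, 3, 6], degree = 5.
Handshaking lemma: 2 * 15 = 30.
A tree on 11 vertices has 10 edges. This graph has 15 edges (5 extra). Not a tree.
Number of triangles = 3.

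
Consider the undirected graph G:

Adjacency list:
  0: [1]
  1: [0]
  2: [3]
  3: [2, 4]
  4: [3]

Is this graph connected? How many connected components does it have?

Checking connectivity: the graph has 2 connected component(s).
Components: [[0, 1], [2, 3, 4]]. The graph is NOT connected.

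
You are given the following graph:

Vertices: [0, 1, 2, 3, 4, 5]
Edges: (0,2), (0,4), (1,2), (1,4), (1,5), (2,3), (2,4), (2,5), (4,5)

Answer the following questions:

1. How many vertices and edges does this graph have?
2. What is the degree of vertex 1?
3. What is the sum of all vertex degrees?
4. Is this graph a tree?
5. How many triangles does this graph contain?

Count: 6 vertices, 9 edges.
Vertex 1 has neighbors [2, 4, 5], degree = 3.
Handshaking lemma: 2 * 9 = 18.
A tree on 6 vertices has 5 edges. This graph has 9 edges (4 extra). Not a tree.
Number of triangles = 5.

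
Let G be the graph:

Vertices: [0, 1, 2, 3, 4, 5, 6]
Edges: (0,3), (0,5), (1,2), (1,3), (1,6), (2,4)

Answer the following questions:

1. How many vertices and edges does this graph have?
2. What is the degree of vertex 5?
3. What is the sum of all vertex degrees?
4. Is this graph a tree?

Count: 7 vertices, 6 edges.
Vertex 5 has neighbors [0], degree = 1.
Handshaking lemma: 2 * 6 = 12.
A graph is a tree iff it is connected and has exactly n-1 edges. This graph is connected (all 7 vertices in one component) and has 7-1 = 6 edges. It is a tree.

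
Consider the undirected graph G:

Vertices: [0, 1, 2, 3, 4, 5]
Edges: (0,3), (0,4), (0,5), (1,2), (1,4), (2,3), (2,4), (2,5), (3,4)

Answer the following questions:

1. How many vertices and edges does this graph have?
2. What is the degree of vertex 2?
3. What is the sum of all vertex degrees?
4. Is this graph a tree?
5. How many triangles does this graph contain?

Count: 6 vertices, 9 edges.
Vertex 2 has neighbors [1, 3, 4, 5], degree = 4.
Handshaking lemma: 2 * 9 = 18.
A tree on 6 vertices has 5 edges. This graph has 9 edges (4 extra). Not a tree.
Number of triangles = 3.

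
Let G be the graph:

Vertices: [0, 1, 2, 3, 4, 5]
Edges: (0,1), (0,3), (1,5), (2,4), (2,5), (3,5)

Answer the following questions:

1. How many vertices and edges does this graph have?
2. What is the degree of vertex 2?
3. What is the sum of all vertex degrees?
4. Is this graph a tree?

Count: 6 vertices, 6 edges.
Vertex 2 has neighbors [4, 5], degree = 2.
Handshaking lemma: 2 * 6 = 12.
A tree on 6 vertices has 5 edges. This graph has 6 edges (1 extra). Not a tree.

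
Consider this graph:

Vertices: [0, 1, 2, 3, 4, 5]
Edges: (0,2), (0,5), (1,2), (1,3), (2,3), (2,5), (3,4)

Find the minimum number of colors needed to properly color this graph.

The graph has a maximum clique of size 3 (lower bound on chromatic number).
A valid 3-coloring: {0: 1, 1: 2, 2: 0, 3: 1, 4: 0, 5: 2}.
Chromatic number = 3.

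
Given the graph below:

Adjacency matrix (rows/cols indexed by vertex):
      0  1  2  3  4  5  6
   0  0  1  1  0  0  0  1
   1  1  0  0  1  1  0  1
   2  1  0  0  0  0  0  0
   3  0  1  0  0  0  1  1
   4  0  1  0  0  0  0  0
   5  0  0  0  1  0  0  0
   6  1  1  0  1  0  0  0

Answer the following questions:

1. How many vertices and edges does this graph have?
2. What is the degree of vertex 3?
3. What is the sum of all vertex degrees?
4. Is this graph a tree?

Count: 7 vertices, 8 edges.
Vertex 3 has neighbors [1, 5, 6], degree = 3.
Handshaking lemma: 2 * 8 = 16.
A tree on 7 vertices has 6 edges. This graph has 8 edges (2 extra). Not a tree.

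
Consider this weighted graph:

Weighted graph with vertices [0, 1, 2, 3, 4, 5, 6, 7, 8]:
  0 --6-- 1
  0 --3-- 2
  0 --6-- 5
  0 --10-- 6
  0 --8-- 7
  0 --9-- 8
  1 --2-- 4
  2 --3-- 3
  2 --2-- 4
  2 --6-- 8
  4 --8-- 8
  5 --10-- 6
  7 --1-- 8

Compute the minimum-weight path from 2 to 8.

Using Dijkstra's algorithm from vertex 2:
Shortest path: 2 -> 8
Total weight: 6 = 6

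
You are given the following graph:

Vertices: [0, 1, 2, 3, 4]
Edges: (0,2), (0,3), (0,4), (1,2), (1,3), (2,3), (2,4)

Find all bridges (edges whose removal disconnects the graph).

No bridges found. The graph is 2-edge-connected (no single edge removal disconnects it).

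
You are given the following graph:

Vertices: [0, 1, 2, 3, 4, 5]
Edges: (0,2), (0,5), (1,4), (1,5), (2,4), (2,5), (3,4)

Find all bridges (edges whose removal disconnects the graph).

A bridge is an edge whose removal increases the number of connected components.
Bridges found: (3,4)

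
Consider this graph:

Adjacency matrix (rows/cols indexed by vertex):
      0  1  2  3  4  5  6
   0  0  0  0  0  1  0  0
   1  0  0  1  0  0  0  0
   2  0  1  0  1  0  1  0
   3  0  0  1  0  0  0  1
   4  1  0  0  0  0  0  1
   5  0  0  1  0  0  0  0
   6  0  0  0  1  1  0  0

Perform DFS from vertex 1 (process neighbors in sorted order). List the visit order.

DFS from vertex 1 (neighbors processed in ascending order):
Visit order: 1, 2, 3, 6, 4, 0, 5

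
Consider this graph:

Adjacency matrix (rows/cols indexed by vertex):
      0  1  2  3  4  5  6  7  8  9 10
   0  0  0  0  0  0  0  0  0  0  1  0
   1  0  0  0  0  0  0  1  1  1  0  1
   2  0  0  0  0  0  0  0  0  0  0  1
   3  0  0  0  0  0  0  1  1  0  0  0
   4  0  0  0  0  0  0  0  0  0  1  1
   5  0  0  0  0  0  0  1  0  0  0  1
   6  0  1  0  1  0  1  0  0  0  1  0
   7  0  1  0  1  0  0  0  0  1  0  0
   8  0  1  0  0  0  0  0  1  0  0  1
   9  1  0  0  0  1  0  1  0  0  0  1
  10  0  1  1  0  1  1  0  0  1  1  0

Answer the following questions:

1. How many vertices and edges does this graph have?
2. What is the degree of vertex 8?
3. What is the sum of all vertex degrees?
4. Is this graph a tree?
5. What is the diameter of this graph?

Count: 11 vertices, 16 edges.
Vertex 8 has neighbors [1, 7, 10], degree = 3.
Handshaking lemma: 2 * 16 = 32.
A tree on 11 vertices has 10 edges. This graph has 16 edges (6 extra). Not a tree.
Diameter (longest shortest path) = 4.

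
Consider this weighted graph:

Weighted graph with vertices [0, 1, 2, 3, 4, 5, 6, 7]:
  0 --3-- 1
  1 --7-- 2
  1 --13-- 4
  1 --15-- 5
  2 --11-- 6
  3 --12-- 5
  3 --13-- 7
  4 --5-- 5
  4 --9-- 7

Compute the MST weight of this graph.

Applying Kruskal's algorithm (sort edges by weight, add if no cycle):
  Add (0,1) w=3
  Add (4,5) w=5
  Add (1,2) w=7
  Add (4,7) w=9
  Add (2,6) w=11
  Add (3,5) w=12
  Add (1,4) w=13
  Skip (3,7) w=13 (creates cycle)
  Skip (1,5) w=15 (creates cycle)
MST weight = 60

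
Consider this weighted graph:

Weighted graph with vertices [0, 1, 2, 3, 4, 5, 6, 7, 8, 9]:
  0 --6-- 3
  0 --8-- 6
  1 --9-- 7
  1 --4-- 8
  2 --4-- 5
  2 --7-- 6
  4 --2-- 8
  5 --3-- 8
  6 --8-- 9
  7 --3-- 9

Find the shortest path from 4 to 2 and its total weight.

Using Dijkstra's algorithm from vertex 4:
Shortest path: 4 -> 8 -> 5 -> 2
Total weight: 2 + 3 + 4 = 9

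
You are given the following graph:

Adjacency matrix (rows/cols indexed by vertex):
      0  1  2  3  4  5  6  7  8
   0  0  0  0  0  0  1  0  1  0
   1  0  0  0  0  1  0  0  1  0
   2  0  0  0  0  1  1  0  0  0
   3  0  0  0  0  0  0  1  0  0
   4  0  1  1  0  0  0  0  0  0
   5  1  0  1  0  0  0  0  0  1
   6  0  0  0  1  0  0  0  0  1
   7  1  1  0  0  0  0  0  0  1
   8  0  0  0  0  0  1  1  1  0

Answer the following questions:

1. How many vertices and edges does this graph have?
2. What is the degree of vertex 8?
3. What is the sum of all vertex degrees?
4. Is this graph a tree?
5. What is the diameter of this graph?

Count: 9 vertices, 10 edges.
Vertex 8 has neighbors [5, 6, 7], degree = 3.
Handshaking lemma: 2 * 10 = 20.
A tree on 9 vertices has 8 edges. This graph has 10 edges (2 extra). Not a tree.
Diameter (longest shortest path) = 5.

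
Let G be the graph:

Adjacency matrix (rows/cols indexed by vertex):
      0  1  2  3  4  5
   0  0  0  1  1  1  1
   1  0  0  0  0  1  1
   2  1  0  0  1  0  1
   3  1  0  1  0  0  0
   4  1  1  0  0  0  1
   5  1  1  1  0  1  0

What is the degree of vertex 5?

Vertex 5 has neighbors [0, 1, 2, 4], so deg(5) = 4.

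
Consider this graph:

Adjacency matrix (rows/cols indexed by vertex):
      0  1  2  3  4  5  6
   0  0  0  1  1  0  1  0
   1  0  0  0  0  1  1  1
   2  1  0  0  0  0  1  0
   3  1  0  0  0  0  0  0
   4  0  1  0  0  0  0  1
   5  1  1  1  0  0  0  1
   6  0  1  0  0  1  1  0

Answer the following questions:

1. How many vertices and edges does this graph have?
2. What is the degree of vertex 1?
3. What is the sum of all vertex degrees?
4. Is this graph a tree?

Count: 7 vertices, 9 edges.
Vertex 1 has neighbors [4, 5, 6], degree = 3.
Handshaking lemma: 2 * 9 = 18.
A tree on 7 vertices has 6 edges. This graph has 9 edges (3 extra). Not a tree.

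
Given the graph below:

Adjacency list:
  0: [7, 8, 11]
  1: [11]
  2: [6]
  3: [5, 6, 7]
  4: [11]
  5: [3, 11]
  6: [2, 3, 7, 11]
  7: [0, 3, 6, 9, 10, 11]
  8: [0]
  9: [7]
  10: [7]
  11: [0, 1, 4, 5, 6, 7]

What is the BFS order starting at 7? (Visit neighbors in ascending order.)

BFS from vertex 7 (neighbors processed in ascending order):
Visit order: 7, 0, 3, 6, 9, 10, 11, 8, 5, 2, 1, 4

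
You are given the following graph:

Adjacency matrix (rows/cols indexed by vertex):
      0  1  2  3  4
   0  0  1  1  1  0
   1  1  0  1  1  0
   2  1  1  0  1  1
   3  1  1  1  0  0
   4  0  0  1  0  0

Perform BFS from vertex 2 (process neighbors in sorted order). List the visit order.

BFS from vertex 2 (neighbors processed in ascending order):
Visit order: 2, 0, 1, 3, 4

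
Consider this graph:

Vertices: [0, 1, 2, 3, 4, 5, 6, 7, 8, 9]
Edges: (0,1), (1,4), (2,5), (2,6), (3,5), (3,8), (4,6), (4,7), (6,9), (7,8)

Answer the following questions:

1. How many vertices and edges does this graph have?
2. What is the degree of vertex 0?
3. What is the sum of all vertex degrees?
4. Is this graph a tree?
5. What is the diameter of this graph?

Count: 10 vertices, 10 edges.
Vertex 0 has neighbors [1], degree = 1.
Handshaking lemma: 2 * 10 = 20.
A tree on 10 vertices has 9 edges. This graph has 10 edges (1 extra). Not a tree.
Diameter (longest shortest path) = 5.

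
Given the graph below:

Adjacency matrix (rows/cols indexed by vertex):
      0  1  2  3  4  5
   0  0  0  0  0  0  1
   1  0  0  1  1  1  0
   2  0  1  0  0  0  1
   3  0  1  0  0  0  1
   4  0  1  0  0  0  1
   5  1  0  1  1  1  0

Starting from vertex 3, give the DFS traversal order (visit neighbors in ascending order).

DFS from vertex 3 (neighbors processed in ascending order):
Visit order: 3, 1, 2, 5, 0, 4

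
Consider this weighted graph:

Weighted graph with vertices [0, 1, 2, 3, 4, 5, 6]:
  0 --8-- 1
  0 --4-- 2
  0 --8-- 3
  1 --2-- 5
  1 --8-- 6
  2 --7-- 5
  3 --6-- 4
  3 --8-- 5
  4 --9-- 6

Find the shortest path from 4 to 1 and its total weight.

Using Dijkstra's algorithm from vertex 4:
Shortest path: 4 -> 3 -> 5 -> 1
Total weight: 6 + 8 + 2 = 16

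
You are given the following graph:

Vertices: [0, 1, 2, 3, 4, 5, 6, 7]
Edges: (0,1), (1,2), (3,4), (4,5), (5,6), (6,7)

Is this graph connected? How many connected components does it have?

Checking connectivity: the graph has 2 connected component(s).
Components: [[0, 1, 2], [3, 4, 5, 6, 7]]. The graph is NOT connected.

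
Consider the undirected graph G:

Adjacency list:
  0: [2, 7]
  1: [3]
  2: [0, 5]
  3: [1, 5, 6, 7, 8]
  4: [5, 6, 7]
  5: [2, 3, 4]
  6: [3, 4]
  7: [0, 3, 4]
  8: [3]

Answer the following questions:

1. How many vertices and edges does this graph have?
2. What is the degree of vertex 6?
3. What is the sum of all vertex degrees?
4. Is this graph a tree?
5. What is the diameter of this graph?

Count: 9 vertices, 11 edges.
Vertex 6 has neighbors [3, 4], degree = 2.
Handshaking lemma: 2 * 11 = 22.
A tree on 9 vertices has 8 edges. This graph has 11 edges (3 extra). Not a tree.
Diameter (longest shortest path) = 3.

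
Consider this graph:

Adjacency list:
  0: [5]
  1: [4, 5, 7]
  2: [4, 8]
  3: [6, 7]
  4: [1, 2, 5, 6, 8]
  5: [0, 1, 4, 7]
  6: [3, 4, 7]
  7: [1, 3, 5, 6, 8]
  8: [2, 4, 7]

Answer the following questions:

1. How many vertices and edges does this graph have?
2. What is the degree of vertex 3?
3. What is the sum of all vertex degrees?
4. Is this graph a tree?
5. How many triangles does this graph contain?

Count: 9 vertices, 14 edges.
Vertex 3 has neighbors [6, 7], degree = 2.
Handshaking lemma: 2 * 14 = 28.
A tree on 9 vertices has 8 edges. This graph has 14 edges (6 extra). Not a tree.
Number of triangles = 4.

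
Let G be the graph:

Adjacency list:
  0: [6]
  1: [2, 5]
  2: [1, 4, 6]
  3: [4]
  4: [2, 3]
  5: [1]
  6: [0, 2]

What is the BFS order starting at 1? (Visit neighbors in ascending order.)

BFS from vertex 1 (neighbors processed in ascending order):
Visit order: 1, 2, 5, 4, 6, 3, 0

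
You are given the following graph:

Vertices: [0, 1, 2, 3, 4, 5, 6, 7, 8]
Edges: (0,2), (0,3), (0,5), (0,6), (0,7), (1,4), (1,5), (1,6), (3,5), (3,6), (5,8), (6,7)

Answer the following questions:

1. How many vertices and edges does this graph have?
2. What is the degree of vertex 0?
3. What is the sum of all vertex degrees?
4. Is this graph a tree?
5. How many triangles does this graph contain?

Count: 9 vertices, 12 edges.
Vertex 0 has neighbors [2, 3, 5, 6, 7], degree = 5.
Handshaking lemma: 2 * 12 = 24.
A tree on 9 vertices has 8 edges. This graph has 12 edges (4 extra). Not a tree.
Number of triangles = 3.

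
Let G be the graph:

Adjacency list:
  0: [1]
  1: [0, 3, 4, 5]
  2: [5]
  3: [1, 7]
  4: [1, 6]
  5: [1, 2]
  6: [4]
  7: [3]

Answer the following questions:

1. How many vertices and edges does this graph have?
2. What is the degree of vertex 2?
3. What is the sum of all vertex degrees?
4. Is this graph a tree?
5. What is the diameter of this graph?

Count: 8 vertices, 7 edges.
Vertex 2 has neighbors [5], degree = 1.
Handshaking lemma: 2 * 7 = 14.
A graph is a tree iff it is connected and has exactly n-1 edges. This graph is connected (all 8 vertices in one component) and has 8-1 = 7 edges. It is a tree.
Diameter (longest shortest path) = 4.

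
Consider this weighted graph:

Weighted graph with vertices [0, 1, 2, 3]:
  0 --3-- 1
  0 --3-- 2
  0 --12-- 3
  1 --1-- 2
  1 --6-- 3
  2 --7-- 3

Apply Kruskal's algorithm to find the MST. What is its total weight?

Applying Kruskal's algorithm (sort edges by weight, add if no cycle):
  Add (1,2) w=1
  Add (0,2) w=3
  Skip (0,1) w=3 (creates cycle)
  Add (1,3) w=6
  Skip (2,3) w=7 (creates cycle)
  Skip (0,3) w=12 (creates cycle)
MST weight = 10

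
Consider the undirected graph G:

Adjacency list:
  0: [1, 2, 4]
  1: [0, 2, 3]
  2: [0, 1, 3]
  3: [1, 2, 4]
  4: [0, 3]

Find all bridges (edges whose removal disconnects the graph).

No bridges found. The graph is 2-edge-connected (no single edge removal disconnects it).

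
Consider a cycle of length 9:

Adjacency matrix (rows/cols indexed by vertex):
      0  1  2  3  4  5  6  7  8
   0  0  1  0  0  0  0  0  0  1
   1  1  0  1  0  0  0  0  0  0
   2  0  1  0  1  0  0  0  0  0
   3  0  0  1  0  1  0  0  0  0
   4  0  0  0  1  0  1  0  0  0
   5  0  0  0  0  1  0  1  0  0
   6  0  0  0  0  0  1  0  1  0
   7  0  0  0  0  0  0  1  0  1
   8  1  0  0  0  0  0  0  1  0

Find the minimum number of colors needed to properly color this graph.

This is an odd cycle (C_9). Odd cycles are not bipartite (any 2-coloring forces two adjacent vertices to match), and 3 colors suffice.
Chromatic number = 3.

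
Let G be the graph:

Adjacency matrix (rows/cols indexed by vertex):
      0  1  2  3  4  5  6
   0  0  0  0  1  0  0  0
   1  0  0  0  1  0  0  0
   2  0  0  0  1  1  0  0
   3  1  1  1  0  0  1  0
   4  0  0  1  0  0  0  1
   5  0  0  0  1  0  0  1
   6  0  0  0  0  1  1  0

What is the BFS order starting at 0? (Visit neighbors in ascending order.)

BFS from vertex 0 (neighbors processed in ascending order):
Visit order: 0, 3, 1, 2, 5, 4, 6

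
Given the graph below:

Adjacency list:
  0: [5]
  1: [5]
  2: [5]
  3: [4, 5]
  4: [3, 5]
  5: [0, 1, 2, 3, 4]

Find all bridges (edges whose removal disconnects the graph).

A bridge is an edge whose removal increases the number of connected components.
Bridges found: (0,5), (1,5), (2,5)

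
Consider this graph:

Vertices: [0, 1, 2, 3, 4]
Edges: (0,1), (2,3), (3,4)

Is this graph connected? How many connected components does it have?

Checking connectivity: the graph has 2 connected component(s).
Components: [[0, 1], [2, 3, 4]]. The graph is NOT connected.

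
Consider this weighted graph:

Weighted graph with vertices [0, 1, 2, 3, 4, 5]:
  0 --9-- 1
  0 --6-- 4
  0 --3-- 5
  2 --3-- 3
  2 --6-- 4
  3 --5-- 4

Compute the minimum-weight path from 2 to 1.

Using Dijkstra's algorithm from vertex 2:
Shortest path: 2 -> 4 -> 0 -> 1
Total weight: 6 + 6 + 9 = 21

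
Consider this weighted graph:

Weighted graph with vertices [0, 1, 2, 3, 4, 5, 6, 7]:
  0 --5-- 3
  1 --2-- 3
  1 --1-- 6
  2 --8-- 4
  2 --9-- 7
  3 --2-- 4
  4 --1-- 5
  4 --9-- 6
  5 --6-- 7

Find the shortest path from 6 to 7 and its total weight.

Using Dijkstra's algorithm from vertex 6:
Shortest path: 6 -> 1 -> 3 -> 4 -> 5 -> 7
Total weight: 1 + 2 + 2 + 1 + 6 = 12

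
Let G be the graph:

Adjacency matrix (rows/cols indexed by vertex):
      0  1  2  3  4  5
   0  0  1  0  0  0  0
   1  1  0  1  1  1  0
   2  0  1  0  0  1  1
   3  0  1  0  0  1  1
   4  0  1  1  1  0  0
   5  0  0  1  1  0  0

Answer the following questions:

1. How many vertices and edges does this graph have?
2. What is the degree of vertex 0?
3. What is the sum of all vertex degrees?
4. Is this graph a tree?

Count: 6 vertices, 8 edges.
Vertex 0 has neighbors [1], degree = 1.
Handshaking lemma: 2 * 8 = 16.
A tree on 6 vertices has 5 edges. This graph has 8 edges (3 extra). Not a tree.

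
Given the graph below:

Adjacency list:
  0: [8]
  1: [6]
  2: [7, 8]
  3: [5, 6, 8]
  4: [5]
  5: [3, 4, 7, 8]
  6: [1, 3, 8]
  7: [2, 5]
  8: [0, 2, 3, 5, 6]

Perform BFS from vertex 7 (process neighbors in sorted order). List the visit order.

BFS from vertex 7 (neighbors processed in ascending order):
Visit order: 7, 2, 5, 8, 3, 4, 0, 6, 1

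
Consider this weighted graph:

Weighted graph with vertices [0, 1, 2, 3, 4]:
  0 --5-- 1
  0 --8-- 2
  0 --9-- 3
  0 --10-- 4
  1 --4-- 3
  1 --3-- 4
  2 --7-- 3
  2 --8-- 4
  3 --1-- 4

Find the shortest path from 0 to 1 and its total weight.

Using Dijkstra's algorithm from vertex 0:
Shortest path: 0 -> 1
Total weight: 5 = 5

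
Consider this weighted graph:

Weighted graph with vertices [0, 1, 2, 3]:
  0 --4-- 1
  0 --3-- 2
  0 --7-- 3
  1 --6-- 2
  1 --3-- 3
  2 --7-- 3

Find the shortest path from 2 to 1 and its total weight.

Using Dijkstra's algorithm from vertex 2:
Shortest path: 2 -> 1
Total weight: 6 = 6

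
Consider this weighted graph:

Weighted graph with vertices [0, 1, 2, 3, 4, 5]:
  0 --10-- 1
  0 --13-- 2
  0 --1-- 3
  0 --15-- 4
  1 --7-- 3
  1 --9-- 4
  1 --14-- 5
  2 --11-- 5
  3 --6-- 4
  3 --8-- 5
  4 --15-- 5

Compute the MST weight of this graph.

Applying Kruskal's algorithm (sort edges by weight, add if no cycle):
  Add (0,3) w=1
  Add (3,4) w=6
  Add (1,3) w=7
  Add (3,5) w=8
  Skip (1,4) w=9 (creates cycle)
  Skip (0,1) w=10 (creates cycle)
  Add (2,5) w=11
  Skip (0,2) w=13 (creates cycle)
  Skip (1,5) w=14 (creates cycle)
  Skip (0,4) w=15 (creates cycle)
  Skip (4,5) w=15 (creates cycle)
MST weight = 33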